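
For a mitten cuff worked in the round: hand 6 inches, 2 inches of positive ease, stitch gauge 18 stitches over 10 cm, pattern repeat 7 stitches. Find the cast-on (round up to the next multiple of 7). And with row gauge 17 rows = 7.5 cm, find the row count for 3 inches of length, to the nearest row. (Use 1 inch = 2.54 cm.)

Finished = 6 + 2 = 8 inches.
8 inches × 2.54 = 20.32 cm.
18/10 = 1.8 sts per cm; 20.32 × 1.8 = 36.58 sts.
Next multiple of 7 → 42.
3 inches = 7.62 cm; × 2.267 = 17.27 → 17 rows.

Cast on 42 stitches; work 17 rows.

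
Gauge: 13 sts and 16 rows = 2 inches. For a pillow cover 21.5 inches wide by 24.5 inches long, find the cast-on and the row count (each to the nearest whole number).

Cast on 140 stitches and work 196 rows.

Stitch gauge = 13/2 = 6.5 sts/in; 21.5 × 6.5 = 139.75 → 140 sts.
Row gauge = 16/2 = 8 rows/in; 24.5 × 8 = 196.00 → 196 rows.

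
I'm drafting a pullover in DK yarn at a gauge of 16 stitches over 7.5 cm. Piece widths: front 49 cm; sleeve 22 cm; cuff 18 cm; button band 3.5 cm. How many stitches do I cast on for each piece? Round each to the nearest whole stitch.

front 105; sleeve 47; cuff 38; button band 7.

Rate = 16/7.5 = 2.133 sts per cm.
front: 49 × 2.133 = 104.53 → 105.
sleeve: 22 × 2.133 = 46.93 → 47.
cuff: 18 × 2.133 = 38.40 → 38.
button band: 3.5 × 2.133 = 7.47 → 7.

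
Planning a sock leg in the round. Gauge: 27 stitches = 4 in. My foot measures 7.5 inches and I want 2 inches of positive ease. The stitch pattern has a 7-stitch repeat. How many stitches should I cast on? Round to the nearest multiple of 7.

63 stitches.

Finished = 7.5 + 2 = 9.5 inches.
27 / 4 = 6.75 sts/in.
9.5 × 6.75 = 64.12 sts.
Nearest multiple of 7: 63.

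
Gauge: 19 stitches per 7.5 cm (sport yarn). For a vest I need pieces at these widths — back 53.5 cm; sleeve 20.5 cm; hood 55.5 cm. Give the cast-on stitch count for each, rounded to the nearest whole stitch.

Rate = 19/7.5 = 2.533 sts per cm.
back: 53.5 × 2.533 = 135.53 → 136.
sleeve: 20.5 × 2.533 = 51.93 → 52.
hood: 55.5 × 2.533 = 140.60 → 141.

back 136; sleeve 52; hood 141.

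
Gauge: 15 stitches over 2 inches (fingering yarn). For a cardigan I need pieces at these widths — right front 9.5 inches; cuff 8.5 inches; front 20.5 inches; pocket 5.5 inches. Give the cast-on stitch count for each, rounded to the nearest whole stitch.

Rate = 15/2 = 7.5 sts per in.
right front: 9.5 × 7.5 = 71.25 → 71.
cuff: 8.5 × 7.5 = 63.75 → 64.
front: 20.5 × 7.5 = 153.75 → 154.
pocket: 5.5 × 7.5 = 41.25 → 41.

right front 71; cuff 64; front 154; pocket 41.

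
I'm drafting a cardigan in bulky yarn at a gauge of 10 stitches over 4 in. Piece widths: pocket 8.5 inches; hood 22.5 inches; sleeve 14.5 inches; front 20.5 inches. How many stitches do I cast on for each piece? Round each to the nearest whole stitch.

pocket 21; hood 56; sleeve 36; front 51.

Rate = 10/4 = 2.5 sts per in.
pocket: 8.5 × 2.5 = 21.25 → 21.
hood: 22.5 × 2.5 = 56.25 → 56.
sleeve: 14.5 × 2.5 = 36.25 → 36.
front: 20.5 × 2.5 = 51.25 → 51.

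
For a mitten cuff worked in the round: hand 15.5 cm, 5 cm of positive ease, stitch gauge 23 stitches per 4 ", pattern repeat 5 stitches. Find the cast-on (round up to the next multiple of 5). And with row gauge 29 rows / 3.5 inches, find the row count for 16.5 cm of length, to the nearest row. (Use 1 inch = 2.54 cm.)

Cast on 50 stitches; work 54 rows.

Finished = 15.5 + 5 = 20.5 cm.
20.5 cm × 1/2.54 = 8.07 inches.
23/4 = 5.75 sts per in; 8.07 × 5.75 = 46.41 sts.
Next multiple of 5 → 50.
16.5 cm = 6.50 inches; × 8.286 = 53.82 → 54 rows.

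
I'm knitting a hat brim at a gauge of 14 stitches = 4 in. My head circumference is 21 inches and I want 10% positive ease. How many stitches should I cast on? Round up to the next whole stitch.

CO 81 sts.

Finished = 21 × 1.10 = 23.10 in.
14 / 4 = 3.5 sts per inch.
23.10 × 3.5 = 80.85 sts.
→ 81 sts.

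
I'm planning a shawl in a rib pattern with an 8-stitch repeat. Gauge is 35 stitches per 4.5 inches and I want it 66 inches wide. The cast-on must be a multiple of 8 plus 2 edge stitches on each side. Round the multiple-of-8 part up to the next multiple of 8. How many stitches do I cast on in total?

35 / 4.5 = 7.778 sts per inch.
66 × 7.778 = 513.33 sts.
Less 4 edge sts → 509.33 for the repeat.
Next multiple of 8: 512.
Add back 4 edge sts → 516.

516 stitches.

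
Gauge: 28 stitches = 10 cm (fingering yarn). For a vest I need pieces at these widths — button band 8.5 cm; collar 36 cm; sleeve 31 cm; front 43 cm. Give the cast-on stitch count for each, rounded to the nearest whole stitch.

Rate = 28/10 = 2.8 sts per cm.
button band: 8.5 × 2.8 = 23.80 → 24.
collar: 36 × 2.8 = 100.80 → 101.
sleeve: 31 × 2.8 = 86.80 → 87.
front: 43 × 2.8 = 120.40 → 120.

button band 24; collar 101; sleeve 87; front 120.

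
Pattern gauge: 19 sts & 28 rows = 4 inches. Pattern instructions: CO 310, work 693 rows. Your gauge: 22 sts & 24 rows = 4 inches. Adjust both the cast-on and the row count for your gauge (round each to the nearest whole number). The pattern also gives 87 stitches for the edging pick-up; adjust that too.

Stitches: 310 × 22/19 = 358.95 → 359.
Rows: 693 × 24/28 = 594.00 → 594.
edging pick-up: 87 × 22/19 = 100.74 → 101.

Cast on 359 stitches; work 594 rows; edging pick-up 101 stitches.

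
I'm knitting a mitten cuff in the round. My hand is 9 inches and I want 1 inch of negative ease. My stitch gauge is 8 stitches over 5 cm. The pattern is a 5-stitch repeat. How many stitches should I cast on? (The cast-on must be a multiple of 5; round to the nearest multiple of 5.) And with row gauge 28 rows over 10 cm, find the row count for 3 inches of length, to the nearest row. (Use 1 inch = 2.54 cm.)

Finished = 9 − 1 = 8 inches.
8 inches × 2.54 = 20.32 cm.
8/5 = 1.6 sts per cm; 20.32 × 1.6 = 32.51 sts.
Nearest multiple of 5 → 35.
3 inches = 7.62 cm; × 2.8 = 21.34 → 21 rows.

Cast on 35 stitches; work 21 rows.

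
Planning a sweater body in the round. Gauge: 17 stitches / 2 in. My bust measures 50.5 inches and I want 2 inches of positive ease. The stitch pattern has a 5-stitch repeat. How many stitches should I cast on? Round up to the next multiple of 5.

450 stitches.

Finished = 50.5 + 2 = 52.5 inches.
17 / 2 = 8.5 sts/in.
52.5 × 8.5 = 446.25 sts.
Next multiple of 5: 450.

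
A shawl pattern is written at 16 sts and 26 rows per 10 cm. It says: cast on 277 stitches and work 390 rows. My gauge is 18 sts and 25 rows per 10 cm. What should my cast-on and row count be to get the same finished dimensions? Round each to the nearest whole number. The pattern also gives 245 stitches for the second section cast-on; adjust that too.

Cast on 312 stitches; work 375 rows; second section cast-on 276 stitches.

Stitches: 277 × 18/16 = 311.62 → 312.
Rows: 390 × 25/26 = 375.00 → 375.
second section cast-on: 245 × 18/16 = 275.62 → 276.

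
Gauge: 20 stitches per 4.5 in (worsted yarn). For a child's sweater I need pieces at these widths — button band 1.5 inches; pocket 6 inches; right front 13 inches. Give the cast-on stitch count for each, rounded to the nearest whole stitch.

button band 7; pocket 27; right front 58.

Rate = 20/4.5 = 4.444 sts per in.
button band: 1.5 × 4.444 = 6.67 → 7.
pocket: 6 × 4.444 = 26.67 → 27.
right front: 13 × 4.444 = 57.78 → 58.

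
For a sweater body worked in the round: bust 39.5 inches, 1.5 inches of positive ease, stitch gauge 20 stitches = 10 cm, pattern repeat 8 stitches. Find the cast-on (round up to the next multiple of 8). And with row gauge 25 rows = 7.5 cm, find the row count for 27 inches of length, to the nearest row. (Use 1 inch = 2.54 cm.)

Cast on 216 stitches; work 229 rows.

Finished = 39.5 + 1.5 = 41 inches.
41 inches × 2.54 = 104.14 cm.
20/10 = 2 sts per cm; 104.14 × 2 = 208.28 sts.
Next multiple of 8 → 216.
27 inches = 68.58 cm; × 3.333 = 228.60 → 229 rows.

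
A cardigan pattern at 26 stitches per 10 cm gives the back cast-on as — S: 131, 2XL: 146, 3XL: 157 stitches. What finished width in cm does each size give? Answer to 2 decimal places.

26/10 = 2.6 sts per cm.
S: 131 / 2.6 = 50.385 → 50.38 cm.
2XL: 146 / 2.6 = 56.154 → 56.15 cm.
3XL: 157 / 2.6 = 60.385 → 60.38 cm.

S 50.38 cm; 2XL 56.15 cm; 3XL 60.38 cm.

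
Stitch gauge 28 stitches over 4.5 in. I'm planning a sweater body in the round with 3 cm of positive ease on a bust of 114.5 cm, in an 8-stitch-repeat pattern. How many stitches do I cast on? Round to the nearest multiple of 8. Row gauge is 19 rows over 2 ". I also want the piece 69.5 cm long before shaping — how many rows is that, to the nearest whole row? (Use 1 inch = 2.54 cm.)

Cast on 288 stitches; work 260 rows.

Finished = 114.5 + 3 = 117.5 cm.
117.5 cm × 1/2.54 = 46.26 inches.
28/4.5 = 6.222 sts per in; 46.26 × 6.222 = 287.84 sts.
Nearest multiple of 8 → 288.
69.5 cm = 27.36 inches; × 9.5 = 259.94 → 260 rows.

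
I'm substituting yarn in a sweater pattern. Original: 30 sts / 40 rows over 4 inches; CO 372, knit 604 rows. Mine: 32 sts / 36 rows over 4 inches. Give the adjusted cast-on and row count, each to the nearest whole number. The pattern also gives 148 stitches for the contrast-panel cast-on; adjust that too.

Cast on 397 stitches; work 544 rows; contrast-panel cast-on 158 stitches.

Stitches: 372 × 32/30 = 396.80 → 397.
Rows: 604 × 36/40 = 543.60 → 544.
contrast-panel cast-on: 148 × 32/30 = 157.87 → 158.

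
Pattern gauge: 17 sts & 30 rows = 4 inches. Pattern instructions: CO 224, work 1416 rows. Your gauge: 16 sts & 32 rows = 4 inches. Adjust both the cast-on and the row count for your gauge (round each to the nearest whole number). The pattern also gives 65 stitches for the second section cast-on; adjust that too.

Stitches: 224 × 16/17 = 210.82 → 211.
Rows: 1416 × 32/30 = 1510.40 → 1510.
second section cast-on: 65 × 16/17 = 61.18 → 61.

Cast on 211 stitches; work 1510 rows; second section cast-on 61 stitches.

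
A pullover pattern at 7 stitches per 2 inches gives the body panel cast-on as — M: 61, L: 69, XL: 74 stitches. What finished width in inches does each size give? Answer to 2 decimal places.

7/2 = 3.5 sts per in.
M: 61 / 3.5 = 17.429 → 17.43 in.
L: 69 / 3.5 = 19.714 → 19.71 in.
XL: 74 / 3.5 = 21.143 → 21.14 in.

M 17.43 inches; L 19.71 inches; XL 21.14 inches.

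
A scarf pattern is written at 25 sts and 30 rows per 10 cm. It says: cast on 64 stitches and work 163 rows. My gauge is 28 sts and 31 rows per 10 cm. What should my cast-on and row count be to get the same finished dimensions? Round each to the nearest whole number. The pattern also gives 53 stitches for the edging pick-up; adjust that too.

Stitches: 64 × 28/25 = 71.68 → 72.
Rows: 163 × 31/30 = 168.43 → 168.
edging pick-up: 53 × 28/25 = 59.36 → 59.

Cast on 72 stitches; work 168 rows; edging pick-up 59 stitches.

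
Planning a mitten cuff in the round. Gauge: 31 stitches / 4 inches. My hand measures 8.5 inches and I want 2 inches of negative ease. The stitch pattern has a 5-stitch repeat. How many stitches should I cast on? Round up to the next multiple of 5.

Finished = 8.5 − 2 = 6.5 inches.
31 / 4 = 7.75 sts/in.
6.5 × 7.75 = 50.38 sts.
Next multiple of 5: 55.

Cast on 55 stitches.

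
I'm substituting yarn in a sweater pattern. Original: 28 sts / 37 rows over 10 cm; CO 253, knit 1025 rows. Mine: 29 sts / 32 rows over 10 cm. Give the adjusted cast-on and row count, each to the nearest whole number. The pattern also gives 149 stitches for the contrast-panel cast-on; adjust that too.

Stitches: 253 × 29/28 = 262.04 → 262.
Rows: 1025 × 32/37 = 886.49 → 886.
contrast-panel cast-on: 149 × 29/28 = 154.32 → 154.

Cast on 262 stitches; work 886 rows; contrast-panel cast-on 154 stitches.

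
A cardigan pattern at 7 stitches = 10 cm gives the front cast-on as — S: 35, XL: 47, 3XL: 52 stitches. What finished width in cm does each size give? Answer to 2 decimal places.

S 50.00 cm; XL 67.14 cm; 3XL 74.29 cm.

7/10 = 0.7 sts per cm.
S: 35 / 0.7 = 50.000 → 50.00 cm.
XL: 47 / 0.7 = 67.143 → 67.14 cm.
3XL: 52 / 0.7 = 74.286 → 74.29 cm.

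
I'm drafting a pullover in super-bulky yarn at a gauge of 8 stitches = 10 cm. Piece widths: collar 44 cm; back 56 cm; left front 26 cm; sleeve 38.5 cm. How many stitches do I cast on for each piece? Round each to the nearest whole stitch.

collar 35; back 45; left front 21; sleeve 31.

Rate = 8/10 = 0.8 sts per cm.
collar: 44 × 0.8 = 35.20 → 35.
back: 56 × 0.8 = 44.80 → 45.
left front: 26 × 0.8 = 20.80 → 21.
sleeve: 38.5 × 0.8 = 30.80 → 31.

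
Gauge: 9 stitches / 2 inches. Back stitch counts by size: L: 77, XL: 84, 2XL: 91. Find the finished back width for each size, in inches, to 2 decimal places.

9/2 = 4.5 sts per in.
L: 77 / 4.5 = 17.111 → 17.11 in.
XL: 84 / 4.5 = 18.667 → 18.67 in.
2XL: 91 / 4.5 = 20.222 → 20.22 in.

L 17.11 inches; XL 18.67 inches; 2XL 20.22 inches.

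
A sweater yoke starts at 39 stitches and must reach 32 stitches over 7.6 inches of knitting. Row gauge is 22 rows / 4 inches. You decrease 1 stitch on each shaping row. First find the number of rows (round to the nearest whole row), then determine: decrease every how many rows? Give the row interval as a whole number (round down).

Decrease every 6th row.

Rows = 7.6 × 5.5 = 41.8 → 42 rows.
Stitches to remove: 7 → 7 shaping rows (at 1 st each).
42 / 7 = 6.00 → every 6 rows.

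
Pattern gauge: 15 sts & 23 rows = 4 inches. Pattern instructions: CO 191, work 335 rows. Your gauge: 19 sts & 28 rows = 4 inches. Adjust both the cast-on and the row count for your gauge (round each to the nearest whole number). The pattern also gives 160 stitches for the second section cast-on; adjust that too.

Stitches: 191 × 19/15 = 241.93 → 242.
Rows: 335 × 28/23 = 407.83 → 408.
second section cast-on: 160 × 19/15 = 202.67 → 203.

Cast on 242 stitches; work 408 rows; second section cast-on 203 stitches.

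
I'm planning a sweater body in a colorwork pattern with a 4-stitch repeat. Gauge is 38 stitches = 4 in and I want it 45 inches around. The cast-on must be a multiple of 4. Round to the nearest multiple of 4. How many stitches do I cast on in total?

38 / 4 = 9.5 sts per inch.
45 × 9.5 = 427.50 sts.
Nearest multiple of 4: 428.

428 stitches.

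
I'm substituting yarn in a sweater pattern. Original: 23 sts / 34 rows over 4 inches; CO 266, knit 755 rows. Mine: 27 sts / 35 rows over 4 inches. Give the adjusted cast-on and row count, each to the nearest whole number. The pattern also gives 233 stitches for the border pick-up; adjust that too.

Cast on 312 stitches; work 777 rows; border pick-up 274 stitches.

Stitches: 266 × 27/23 = 312.26 → 312.
Rows: 755 × 35/34 = 777.21 → 777.
border pick-up: 233 × 27/23 = 273.52 → 274.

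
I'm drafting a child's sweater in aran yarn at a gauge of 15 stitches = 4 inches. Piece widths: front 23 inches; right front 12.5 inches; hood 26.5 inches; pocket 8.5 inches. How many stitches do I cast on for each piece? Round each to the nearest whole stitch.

front 86; right front 47; hood 99; pocket 32.

Rate = 15/4 = 3.75 sts per in.
front: 23 × 3.75 = 86.25 → 86.
right front: 12.5 × 3.75 = 46.88 → 47.
hood: 26.5 × 3.75 = 99.38 → 99.
pocket: 8.5 × 3.75 = 31.88 → 32.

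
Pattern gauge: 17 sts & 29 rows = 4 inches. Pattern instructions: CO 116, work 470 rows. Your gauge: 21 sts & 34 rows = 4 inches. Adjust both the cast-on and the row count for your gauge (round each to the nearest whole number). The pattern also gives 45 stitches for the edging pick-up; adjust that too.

Stitches: 116 × 21/17 = 143.29 → 143.
Rows: 470 × 34/29 = 551.03 → 551.
edging pick-up: 45 × 21/17 = 55.59 → 56.

Cast on 143 stitches; work 551 rows; edging pick-up 56 stitches.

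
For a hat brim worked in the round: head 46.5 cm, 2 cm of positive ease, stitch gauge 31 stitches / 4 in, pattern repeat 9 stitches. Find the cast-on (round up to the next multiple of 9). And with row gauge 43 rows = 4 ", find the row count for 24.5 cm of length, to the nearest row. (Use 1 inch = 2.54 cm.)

Finished = 46.5 + 2 = 48.5 cm.
48.5 cm × 1/2.54 = 19.09 inches.
31/4 = 7.75 sts per in; 19.09 × 7.75 = 147.98 sts.
Next multiple of 9 → 153.
24.5 cm = 9.65 inches; × 10.75 = 103.69 → 104 rows.

Cast on 153 stitches; work 104 rows.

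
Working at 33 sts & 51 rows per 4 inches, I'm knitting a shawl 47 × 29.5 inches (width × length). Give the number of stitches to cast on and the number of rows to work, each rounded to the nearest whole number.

Cast on 388 stitches and work 376 rows.

Stitch gauge = 33/4 = 8.25 sts/in; 47 × 8.25 = 387.75 → 388 sts.
Row gauge = 51/4 = 12.75 rows/in; 29.5 × 12.75 = 376.12 → 376 rows.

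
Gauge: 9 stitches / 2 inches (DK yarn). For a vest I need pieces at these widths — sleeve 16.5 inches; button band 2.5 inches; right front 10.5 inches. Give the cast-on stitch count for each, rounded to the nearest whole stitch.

Rate = 9/2 = 4.5 sts per in.
sleeve: 16.5 × 4.5 = 74.25 → 74.
button band: 2.5 × 4.5 = 11.25 → 11.
right front: 10.5 × 4.5 = 47.25 → 47.

sleeve 74; button band 11; right front 47.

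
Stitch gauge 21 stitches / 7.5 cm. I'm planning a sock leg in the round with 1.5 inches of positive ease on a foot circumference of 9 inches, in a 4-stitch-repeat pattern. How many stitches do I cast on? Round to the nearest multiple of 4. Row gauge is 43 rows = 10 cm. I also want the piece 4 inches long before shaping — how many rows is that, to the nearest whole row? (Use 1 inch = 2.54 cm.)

Finished = 9 + 1.5 = 10.5 inches.
10.5 inches × 2.54 = 26.67 cm.
21/7.5 = 2.8 sts per cm; 26.67 × 2.8 = 74.68 sts.
Nearest multiple of 4 → 76.
4 inches = 10.16 cm; × 4.3 = 43.69 → 44 rows.

Cast on 76 stitches; work 44 rows.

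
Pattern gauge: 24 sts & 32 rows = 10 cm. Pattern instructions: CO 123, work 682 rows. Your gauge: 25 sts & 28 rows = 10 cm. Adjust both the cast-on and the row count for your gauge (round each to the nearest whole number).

Cast on 128 stitches; work 597 rows.

Stitches: 123 × 25/24 = 128.12 → 128.
Rows: 682 × 28/32 = 596.75 → 597.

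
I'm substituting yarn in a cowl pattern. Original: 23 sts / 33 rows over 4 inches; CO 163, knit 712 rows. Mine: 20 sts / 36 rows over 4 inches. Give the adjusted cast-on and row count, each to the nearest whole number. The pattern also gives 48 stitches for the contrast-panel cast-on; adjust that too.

Stitches: 163 × 20/23 = 141.74 → 142.
Rows: 712 × 36/33 = 776.73 → 777.
contrast-panel cast-on: 48 × 20/23 = 41.74 → 42.

Cast on 142 stitches; work 777 rows; contrast-panel cast-on 42 stitches.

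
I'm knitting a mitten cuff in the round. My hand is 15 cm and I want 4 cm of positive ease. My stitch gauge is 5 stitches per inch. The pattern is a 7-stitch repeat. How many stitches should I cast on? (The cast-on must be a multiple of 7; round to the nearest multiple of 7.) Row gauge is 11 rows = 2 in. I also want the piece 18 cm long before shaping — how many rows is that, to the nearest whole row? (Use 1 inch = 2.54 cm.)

Finished = 15 + 4 = 19 cm.
19 cm × 1/2.54 = 7.48 inches.
5/1 = 5 sts per in; 7.48 × 5 = 37.40 sts.
Nearest multiple of 7 → 35.
18 cm = 7.09 inches; × 5.5 = 38.98 → 39 rows.

Cast on 35 stitches; work 39 rows.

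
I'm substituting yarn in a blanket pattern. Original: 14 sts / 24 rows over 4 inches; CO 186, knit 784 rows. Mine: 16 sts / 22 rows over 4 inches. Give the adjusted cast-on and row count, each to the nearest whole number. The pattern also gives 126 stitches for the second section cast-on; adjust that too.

Cast on 213 stitches; work 719 rows; second section cast-on 144 stitches.

Stitches: 186 × 16/14 = 212.57 → 213.
Rows: 784 × 22/24 = 718.67 → 719.
second section cast-on: 126 × 16/14 = 144.00 → 144.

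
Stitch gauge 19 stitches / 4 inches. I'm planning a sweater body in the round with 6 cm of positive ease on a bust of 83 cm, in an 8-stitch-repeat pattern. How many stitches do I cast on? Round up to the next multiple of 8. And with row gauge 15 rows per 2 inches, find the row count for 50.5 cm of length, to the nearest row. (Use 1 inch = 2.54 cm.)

Cast on 168 stitches; work 149 rows.

Finished = 83 + 6 = 89 cm.
89 cm × 1/2.54 = 35.04 inches.
19/4 = 4.75 sts per in; 35.04 × 4.75 = 166.44 sts.
Next multiple of 8 → 168.
50.5 cm = 19.88 inches; × 7.5 = 149.11 → 149 rows.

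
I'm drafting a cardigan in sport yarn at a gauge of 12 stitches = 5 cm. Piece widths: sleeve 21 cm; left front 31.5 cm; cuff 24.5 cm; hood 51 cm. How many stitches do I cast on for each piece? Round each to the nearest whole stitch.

sleeve 50; left front 76; cuff 59; hood 122.

Rate = 12/5 = 2.4 sts per cm.
sleeve: 21 × 2.4 = 50.40 → 50.
left front: 31.5 × 2.4 = 75.60 → 76.
cuff: 24.5 × 2.4 = 58.80 → 59.
hood: 51 × 2.4 = 122.40 → 122.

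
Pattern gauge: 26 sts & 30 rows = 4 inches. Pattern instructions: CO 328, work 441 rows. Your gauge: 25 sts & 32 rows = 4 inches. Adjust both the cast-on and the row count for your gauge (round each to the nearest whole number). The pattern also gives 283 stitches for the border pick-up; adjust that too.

Stitches: 328 × 25/26 = 315.38 → 315.
Rows: 441 × 32/30 = 470.40 → 470.
border pick-up: 283 × 25/26 = 272.12 → 272.

Cast on 315 stitches; work 470 rows; border pick-up 272 stitches.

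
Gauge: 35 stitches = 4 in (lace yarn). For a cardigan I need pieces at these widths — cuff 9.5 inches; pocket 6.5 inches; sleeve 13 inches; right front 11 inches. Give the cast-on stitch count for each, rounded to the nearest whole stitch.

cuff 83; pocket 57; sleeve 114; right front 96.

Rate = 35/4 = 8.75 sts per in.
cuff: 9.5 × 8.75 = 83.12 → 83.
pocket: 6.5 × 8.75 = 56.88 → 57.
sleeve: 13 × 8.75 = 113.75 → 114.
right front: 11 × 8.75 = 96.25 → 96.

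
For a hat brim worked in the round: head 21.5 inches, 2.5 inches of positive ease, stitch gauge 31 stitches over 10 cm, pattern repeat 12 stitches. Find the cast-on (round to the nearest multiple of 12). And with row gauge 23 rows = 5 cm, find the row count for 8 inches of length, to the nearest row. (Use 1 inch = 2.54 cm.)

Cast on 192 stitches; work 93 rows.

Finished = 21.5 + 2.5 = 24 inches.
24 inches × 2.54 = 60.96 cm.
31/10 = 3.1 sts per cm; 60.96 × 3.1 = 188.98 sts.
Nearest multiple of 12 → 192.
8 inches = 20.32 cm; × 4.6 = 93.47 → 93 rows.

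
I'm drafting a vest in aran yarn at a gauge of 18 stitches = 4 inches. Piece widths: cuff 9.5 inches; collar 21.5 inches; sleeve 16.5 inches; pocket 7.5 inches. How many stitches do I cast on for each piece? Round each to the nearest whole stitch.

Rate = 18/4 = 4.5 sts per in.
cuff: 9.5 × 4.5 = 42.75 → 43.
collar: 21.5 × 4.5 = 96.75 → 97.
sleeve: 16.5 × 4.5 = 74.25 → 74.
pocket: 7.5 × 4.5 = 33.75 → 34.

cuff 43; collar 97; sleeve 74; pocket 34.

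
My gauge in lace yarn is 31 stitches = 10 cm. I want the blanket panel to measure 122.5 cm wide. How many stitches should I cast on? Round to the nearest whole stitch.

31 stitches / 10 cm = 3.1 stitches per cm.
122.5 × 3.1 = 379.75 stitches.
Round to nearest → 380.

CO 380 sts.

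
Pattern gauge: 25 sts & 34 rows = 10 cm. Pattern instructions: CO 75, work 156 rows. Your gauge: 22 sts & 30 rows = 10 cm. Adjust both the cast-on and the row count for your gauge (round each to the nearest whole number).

Stitches: 75 × 22/25 = 66.00 → 66.
Rows: 156 × 30/34 = 137.65 → 138.

Cast on 66 stitches; work 138 rows.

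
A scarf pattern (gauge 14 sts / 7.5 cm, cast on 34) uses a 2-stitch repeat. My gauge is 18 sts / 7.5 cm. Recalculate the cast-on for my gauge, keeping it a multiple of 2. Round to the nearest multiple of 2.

34 × 18 / 14 = 43.71.
Nearest multiple of 2: 44.

Cast on 44 stitches.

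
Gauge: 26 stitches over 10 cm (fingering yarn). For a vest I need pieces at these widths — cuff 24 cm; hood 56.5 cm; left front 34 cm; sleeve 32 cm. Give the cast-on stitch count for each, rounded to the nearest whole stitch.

Rate = 26/10 = 2.6 sts per cm.
cuff: 24 × 2.6 = 62.40 → 62.
hood: 56.5 × 2.6 = 146.90 → 147.
left front: 34 × 2.6 = 88.40 → 88.
sleeve: 32 × 2.6 = 83.20 → 83.

cuff 62; hood 147; left front 88; sleeve 83.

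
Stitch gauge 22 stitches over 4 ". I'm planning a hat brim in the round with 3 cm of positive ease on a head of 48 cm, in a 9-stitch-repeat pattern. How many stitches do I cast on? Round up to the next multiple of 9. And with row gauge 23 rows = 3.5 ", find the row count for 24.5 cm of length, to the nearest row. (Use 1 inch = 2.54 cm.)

Cast on 117 stitches; work 63 rows.

Finished = 48 + 3 = 51 cm.
51 cm × 1/2.54 = 20.08 inches.
22/4 = 5.5 sts per in; 20.08 × 5.5 = 110.43 sts.
Next multiple of 9 → 117.
24.5 cm = 9.65 inches; × 6.571 = 63.39 → 63 rows.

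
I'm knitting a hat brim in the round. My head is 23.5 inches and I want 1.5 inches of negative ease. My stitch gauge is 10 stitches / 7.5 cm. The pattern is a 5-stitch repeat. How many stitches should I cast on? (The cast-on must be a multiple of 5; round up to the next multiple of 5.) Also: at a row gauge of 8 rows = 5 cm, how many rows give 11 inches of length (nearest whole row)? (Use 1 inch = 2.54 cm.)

Finished = 23.5 − 1.5 = 22 inches.
22 inches × 2.54 = 55.88 cm.
10/7.5 = 1.333 sts per cm; 55.88 × 1.333 = 74.51 sts.
Next multiple of 5 → 75.
11 inches = 27.94 cm; × 1.6 = 44.70 → 45 rows.

Cast on 75 stitches; work 45 rows.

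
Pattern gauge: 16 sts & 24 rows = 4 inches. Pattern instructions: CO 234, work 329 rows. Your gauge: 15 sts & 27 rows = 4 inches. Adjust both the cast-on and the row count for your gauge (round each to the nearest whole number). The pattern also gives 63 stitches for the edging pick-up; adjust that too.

Stitches: 234 × 15/16 = 219.38 → 219.
Rows: 329 × 27/24 = 370.12 → 370.
edging pick-up: 63 × 15/16 = 59.06 → 59.

Cast on 219 stitches; work 370 rows; edging pick-up 59 stitches.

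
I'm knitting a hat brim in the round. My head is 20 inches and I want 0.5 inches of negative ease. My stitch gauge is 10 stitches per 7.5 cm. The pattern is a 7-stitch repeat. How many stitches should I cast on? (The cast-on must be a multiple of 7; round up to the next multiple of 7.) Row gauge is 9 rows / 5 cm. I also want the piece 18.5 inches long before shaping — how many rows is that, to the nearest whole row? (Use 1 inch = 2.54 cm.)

Finished = 20 − 0.5 = 19.5 inches.
19.5 inches × 2.54 = 49.53 cm.
10/7.5 = 1.333 sts per cm; 49.53 × 1.333 = 66.04 sts.
Next multiple of 7 → 70.
18.5 inches = 46.99 cm; × 1.8 = 84.58 → 85 rows.

Cast on 70 stitches; work 85 rows.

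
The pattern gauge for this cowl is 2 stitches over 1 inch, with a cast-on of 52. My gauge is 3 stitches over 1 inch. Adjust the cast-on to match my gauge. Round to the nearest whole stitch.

Scale factor = 3 / 2 = 1.500.
52 × 3 / 2 = 78.00 sts.

CO 78 sts.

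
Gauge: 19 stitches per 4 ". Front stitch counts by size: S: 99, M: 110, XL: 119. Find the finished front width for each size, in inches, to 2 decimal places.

S 20.84 inches; M 23.16 inches; XL 25.05 inches.

19/4 = 4.75 sts per in.
S: 99 / 4.75 = 20.842 → 20.84 in.
M: 110 / 4.75 = 23.158 → 23.16 in.
XL: 119 / 4.75 = 25.053 → 25.05 in.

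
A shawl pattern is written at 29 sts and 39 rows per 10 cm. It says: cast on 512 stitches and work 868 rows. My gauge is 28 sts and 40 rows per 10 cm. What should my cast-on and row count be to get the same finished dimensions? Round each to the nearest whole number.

Stitches: 512 × 28/29 = 494.34 → 494.
Rows: 868 × 40/39 = 890.26 → 890.

Cast on 494 stitches; work 890 rows.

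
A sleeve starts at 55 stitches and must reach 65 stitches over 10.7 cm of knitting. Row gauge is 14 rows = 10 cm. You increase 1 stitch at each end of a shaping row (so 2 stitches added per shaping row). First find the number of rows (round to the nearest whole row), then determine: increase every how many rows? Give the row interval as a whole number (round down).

Increase every 3rd row.

Rows = 10.7 × 1.4 = 15.0 → 15 rows.
Stitches to add: 10 → 5 shaping rows (at 2 st each).
15 / 5 = 3.00 → every 3 rows.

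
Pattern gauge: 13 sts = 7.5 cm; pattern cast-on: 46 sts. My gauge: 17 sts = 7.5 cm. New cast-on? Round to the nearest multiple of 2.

Scale factor = 17 / 13 = 1.308.
46 × 17 / 13 = 60.15 sts.
→ 60 sts.

Cast on 60 stitches.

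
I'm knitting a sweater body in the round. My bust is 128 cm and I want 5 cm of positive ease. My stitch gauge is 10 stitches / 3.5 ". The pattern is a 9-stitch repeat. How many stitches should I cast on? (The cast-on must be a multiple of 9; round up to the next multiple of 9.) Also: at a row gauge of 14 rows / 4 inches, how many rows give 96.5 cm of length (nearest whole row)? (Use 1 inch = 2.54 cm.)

Finished = 128 + 5 = 133 cm.
133 cm × 1/2.54 = 52.36 inches.
10/3.5 = 2.857 sts per in; 52.36 × 2.857 = 149.61 sts.
Next multiple of 9 → 153.
96.5 cm = 37.99 inches; × 3.5 = 132.97 → 133 rows.

Cast on 153 stitches; work 133 rows.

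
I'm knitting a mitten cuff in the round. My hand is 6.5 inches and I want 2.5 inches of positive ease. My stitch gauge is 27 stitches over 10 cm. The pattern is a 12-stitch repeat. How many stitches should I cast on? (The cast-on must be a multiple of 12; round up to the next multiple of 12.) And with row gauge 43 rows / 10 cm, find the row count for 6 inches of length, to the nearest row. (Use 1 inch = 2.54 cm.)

Finished = 6.5 + 2.5 = 9 inches.
9 inches × 2.54 = 22.86 cm.
27/10 = 2.7 sts per cm; 22.86 × 2.7 = 61.72 sts.
Next multiple of 12 → 72.
6 inches = 15.24 cm; × 4.3 = 65.53 → 66 rows.

Cast on 72 stitches; work 66 rows.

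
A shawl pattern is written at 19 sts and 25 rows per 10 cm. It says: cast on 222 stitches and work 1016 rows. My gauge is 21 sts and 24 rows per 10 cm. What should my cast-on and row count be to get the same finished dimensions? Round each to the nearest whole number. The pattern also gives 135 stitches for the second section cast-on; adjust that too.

Cast on 245 stitches; work 975 rows; second section cast-on 149 stitches.

Stitches: 222 × 21/19 = 245.37 → 245.
Rows: 1016 × 24/25 = 975.36 → 975.
second section cast-on: 135 × 21/19 = 149.21 → 149.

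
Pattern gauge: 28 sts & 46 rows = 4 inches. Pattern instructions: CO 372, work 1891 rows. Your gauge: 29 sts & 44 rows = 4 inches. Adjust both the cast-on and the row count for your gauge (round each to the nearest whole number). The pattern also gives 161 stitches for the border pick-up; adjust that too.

Stitches: 372 × 29/28 = 385.29 → 385.
Rows: 1891 × 44/46 = 1808.78 → 1809.
border pick-up: 161 × 29/28 = 166.75 → 167.

Cast on 385 stitches; work 1809 rows; border pick-up 167 stitches.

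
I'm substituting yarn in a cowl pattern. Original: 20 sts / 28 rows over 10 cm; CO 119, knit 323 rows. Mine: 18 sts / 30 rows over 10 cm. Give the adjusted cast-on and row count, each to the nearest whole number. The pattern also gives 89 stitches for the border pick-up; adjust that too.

Cast on 107 stitches; work 346 rows; border pick-up 80 stitches.

Stitches: 119 × 18/20 = 107.10 → 107.
Rows: 323 × 30/28 = 346.07 → 346.
border pick-up: 89 × 18/20 = 80.10 → 80.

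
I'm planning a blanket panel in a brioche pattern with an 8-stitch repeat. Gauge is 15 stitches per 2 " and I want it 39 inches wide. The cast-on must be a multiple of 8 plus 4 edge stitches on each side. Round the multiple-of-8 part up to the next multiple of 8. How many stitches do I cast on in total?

CO 296 sts.

15 / 2 = 7.5 sts per inch.
39 × 7.5 = 292.50 sts.
Less 8 edge sts → 284.50 for the repeat.
Next multiple of 8: 288.
Add back 8 edge sts → 296.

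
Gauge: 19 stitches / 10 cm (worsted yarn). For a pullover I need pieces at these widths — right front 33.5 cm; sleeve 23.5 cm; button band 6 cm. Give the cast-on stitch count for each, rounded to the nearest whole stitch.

Rate = 19/10 = 1.9 sts per cm.
right front: 33.5 × 1.9 = 63.65 → 64.
sleeve: 23.5 × 1.9 = 44.65 → 45.
button band: 6 × 1.9 = 11.40 → 11.

right front 64; sleeve 45; button band 11.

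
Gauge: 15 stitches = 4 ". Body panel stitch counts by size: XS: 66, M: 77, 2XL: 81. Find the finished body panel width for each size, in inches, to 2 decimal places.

15/4 = 3.75 sts per in.
XS: 66 / 3.75 = 17.600 → 17.60 in.
M: 77 / 3.75 = 20.533 → 20.53 in.
2XL: 81 / 3.75 = 21.600 → 21.60 in.

XS 17.60 inches; M 20.53 inches; 2XL 21.60 inches.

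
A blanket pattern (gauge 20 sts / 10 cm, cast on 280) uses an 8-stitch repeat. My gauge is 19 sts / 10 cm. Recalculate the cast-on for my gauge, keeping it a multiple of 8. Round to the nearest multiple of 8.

280 × 19 / 20 = 266.00.
Nearest multiple of 8: 264.

CO 264 sts.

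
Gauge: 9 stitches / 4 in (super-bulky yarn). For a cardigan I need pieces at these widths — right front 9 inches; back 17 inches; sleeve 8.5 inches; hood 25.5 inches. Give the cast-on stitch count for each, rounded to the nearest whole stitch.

right front 20; back 38; sleeve 19; hood 57.

Rate = 9/4 = 2.25 sts per in.
right front: 9 × 2.25 = 20.25 → 20.
back: 17 × 2.25 = 38.25 → 38.
sleeve: 8.5 × 2.25 = 19.12 → 19.
hood: 25.5 × 2.25 = 57.38 → 57.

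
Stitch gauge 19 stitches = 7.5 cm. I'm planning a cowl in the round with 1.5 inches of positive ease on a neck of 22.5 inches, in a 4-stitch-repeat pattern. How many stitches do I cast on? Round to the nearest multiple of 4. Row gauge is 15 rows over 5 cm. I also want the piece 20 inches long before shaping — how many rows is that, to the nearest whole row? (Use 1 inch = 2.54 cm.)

Cast on 156 stitches; work 152 rows.

Finished = 22.5 + 1.5 = 24 inches.
24 inches × 2.54 = 60.96 cm.
19/7.5 = 2.533 sts per cm; 60.96 × 2.533 = 154.43 sts.
Nearest multiple of 4 → 156.
20 inches = 50.80 cm; × 3 = 152.40 → 152 rows.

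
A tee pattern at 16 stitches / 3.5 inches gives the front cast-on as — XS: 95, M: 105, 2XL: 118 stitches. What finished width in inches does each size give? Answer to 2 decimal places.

16/3.5 = 4.571 sts per in.
XS: 95 / 4.571 = 20.781 → 20.78 in.
M: 105 / 4.571 = 22.969 → 22.97 in.
2XL: 118 / 4.571 = 25.812 → 25.81 in.

XS 20.78 inches; M 22.97 inches; 2XL 25.81 inches.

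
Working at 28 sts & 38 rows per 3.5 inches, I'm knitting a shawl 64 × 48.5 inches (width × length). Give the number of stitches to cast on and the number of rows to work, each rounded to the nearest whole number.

Stitch gauge = 28/3.5 = 8 sts/in; 64 × 8 = 512.00 → 512 sts.
Row gauge = 38/3.5 = 10.857 rows/in; 48.5 × 10.857 = 526.57 → 527 rows.

Cast on 512 stitches and work 527 rows.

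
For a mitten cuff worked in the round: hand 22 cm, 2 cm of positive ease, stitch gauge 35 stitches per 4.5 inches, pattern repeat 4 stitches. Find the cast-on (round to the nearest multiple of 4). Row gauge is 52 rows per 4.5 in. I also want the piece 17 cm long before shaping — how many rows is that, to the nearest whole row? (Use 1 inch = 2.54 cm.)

Finished = 22 + 2 = 24 cm.
24 cm × 1/2.54 = 9.45 inches.
35/4.5 = 7.778 sts per in; 9.45 × 7.778 = 73.49 sts.
Nearest multiple of 4 → 72.
17 cm = 6.69 inches; × 11.556 = 77.34 → 77 rows.

Cast on 72 stitches; work 77 rows.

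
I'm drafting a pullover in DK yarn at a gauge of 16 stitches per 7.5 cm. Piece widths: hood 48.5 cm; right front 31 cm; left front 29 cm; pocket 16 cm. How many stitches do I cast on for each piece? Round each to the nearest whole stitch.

Rate = 16/7.5 = 2.133 sts per cm.
hood: 48.5 × 2.133 = 103.47 → 103.
right front: 31 × 2.133 = 66.13 → 66.
left front: 29 × 2.133 = 61.87 → 62.
pocket: 16 × 2.133 = 34.13 → 34.

hood 103; right front 66; left front 62; pocket 34.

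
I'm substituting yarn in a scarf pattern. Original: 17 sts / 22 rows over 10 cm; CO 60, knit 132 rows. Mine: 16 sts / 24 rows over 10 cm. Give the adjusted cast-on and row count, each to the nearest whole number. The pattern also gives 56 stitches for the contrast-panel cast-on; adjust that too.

Cast on 56 stitches; work 144 rows; contrast-panel cast-on 53 stitches.

Stitches: 60 × 16/17 = 56.47 → 56.
Rows: 132 × 24/22 = 144.00 → 144.
contrast-panel cast-on: 56 × 16/17 = 52.71 → 53.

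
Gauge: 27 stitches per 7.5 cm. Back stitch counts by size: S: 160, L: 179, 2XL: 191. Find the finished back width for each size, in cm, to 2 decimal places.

S 44.44 cm; L 49.72 cm; 2XL 53.06 cm.

27/7.5 = 3.6 sts per cm.
S: 160 / 3.6 = 44.444 → 44.44 cm.
L: 179 / 3.6 = 49.722 → 49.72 cm.
2XL: 191 / 3.6 = 53.056 → 53.06 cm.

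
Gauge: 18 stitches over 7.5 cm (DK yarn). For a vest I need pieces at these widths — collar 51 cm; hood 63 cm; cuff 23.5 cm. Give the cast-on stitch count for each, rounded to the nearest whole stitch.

collar 122; hood 151; cuff 56.

Rate = 18/7.5 = 2.4 sts per cm.
collar: 51 × 2.4 = 122.40 → 122.
hood: 63 × 2.4 = 151.20 → 151.
cuff: 23.5 × 2.4 = 56.40 → 56.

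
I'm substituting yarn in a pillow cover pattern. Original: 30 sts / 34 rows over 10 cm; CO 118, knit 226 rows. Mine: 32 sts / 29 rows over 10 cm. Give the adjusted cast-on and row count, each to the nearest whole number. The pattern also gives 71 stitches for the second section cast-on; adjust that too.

Stitches: 118 × 32/30 = 125.87 → 126.
Rows: 226 × 29/34 = 192.76 → 193.
second section cast-on: 71 × 32/30 = 75.73 → 76.

Cast on 126 stitches; work 193 rows; second section cast-on 76 stitches.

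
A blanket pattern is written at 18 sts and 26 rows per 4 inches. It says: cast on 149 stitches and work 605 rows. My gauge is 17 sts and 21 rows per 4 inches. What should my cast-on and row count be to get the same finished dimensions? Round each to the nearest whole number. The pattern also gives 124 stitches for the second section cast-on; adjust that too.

Stitches: 149 × 17/18 = 140.72 → 141.
Rows: 605 × 21/26 = 488.65 → 489.
second section cast-on: 124 × 17/18 = 117.11 → 117.

Cast on 141 stitches; work 489 rows; second section cast-on 117 stitches.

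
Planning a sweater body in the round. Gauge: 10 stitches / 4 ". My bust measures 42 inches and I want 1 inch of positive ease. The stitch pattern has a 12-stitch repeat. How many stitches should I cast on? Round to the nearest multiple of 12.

Finished = 42 + 1 = 43 inches.
10 / 4 = 2.5 sts/in.
43 × 2.5 = 107.50 sts.
Nearest multiple of 12: 108.

Cast on 108 stitches.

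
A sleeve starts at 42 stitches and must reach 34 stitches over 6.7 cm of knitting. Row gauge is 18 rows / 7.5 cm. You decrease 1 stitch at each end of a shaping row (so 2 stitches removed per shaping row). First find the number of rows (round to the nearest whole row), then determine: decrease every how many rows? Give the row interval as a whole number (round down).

Rows = 6.7 × 2.4 = 16.1 → 16 rows.
Stitches to remove: 8 → 4 shaping rows (at 2 st each).
16 / 4 = 4.00 → every 4 rows.

Decrease every 4th row.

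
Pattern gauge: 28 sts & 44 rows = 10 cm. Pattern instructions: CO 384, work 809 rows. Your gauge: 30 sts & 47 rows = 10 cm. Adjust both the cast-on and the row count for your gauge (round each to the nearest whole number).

Cast on 411 stitches; work 864 rows.

Stitches: 384 × 30/28 = 411.43 → 411.
Rows: 809 × 47/44 = 864.16 → 864.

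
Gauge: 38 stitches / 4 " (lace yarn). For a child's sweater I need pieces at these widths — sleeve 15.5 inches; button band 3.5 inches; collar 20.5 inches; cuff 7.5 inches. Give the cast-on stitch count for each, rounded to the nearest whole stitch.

sleeve 147; button band 33; collar 195; cuff 71.

Rate = 38/4 = 9.5 sts per in.
sleeve: 15.5 × 9.5 = 147.25 → 147.
button band: 3.5 × 9.5 = 33.25 → 33.
collar: 20.5 × 9.5 = 194.75 → 195.
cuff: 7.5 × 9.5 = 71.25 → 71.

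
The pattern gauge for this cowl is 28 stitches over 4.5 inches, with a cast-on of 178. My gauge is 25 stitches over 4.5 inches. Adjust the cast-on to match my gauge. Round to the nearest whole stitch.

Scale factor = 25 / 28 = 0.893.
178 × 25 / 28 = 158.93 sts.
→ 159 sts.

Cast on 159 stitches.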